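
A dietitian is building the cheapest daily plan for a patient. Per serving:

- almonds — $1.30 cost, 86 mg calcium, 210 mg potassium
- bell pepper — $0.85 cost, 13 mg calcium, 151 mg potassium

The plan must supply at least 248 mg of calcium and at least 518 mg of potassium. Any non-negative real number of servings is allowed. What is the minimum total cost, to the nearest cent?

Compare the cost at each extreme point of the feasible region.
almonds only: max(248/86, 518/210) = 2.884 servings → $3.75.
bell pepper only: max(248/13, 518/151) = 19.08 servings → $16.22.
almonds + bell pepper: the both-tight solution has a negative serving — not a feasible corner.
So the least-cost plan costs $3.75.

$3.75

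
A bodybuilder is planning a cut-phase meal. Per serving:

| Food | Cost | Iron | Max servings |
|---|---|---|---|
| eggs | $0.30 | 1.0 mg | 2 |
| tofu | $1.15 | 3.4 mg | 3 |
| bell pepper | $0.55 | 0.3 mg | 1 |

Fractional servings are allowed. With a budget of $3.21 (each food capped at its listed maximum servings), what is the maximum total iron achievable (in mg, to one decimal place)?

Iron per dollar: eggs 3.333, tofu 2.957, bell pepper 0.5455.
Take 2 servings of eggs: spends $0.60, +2.0 mg iron (running total 2.0 mg).
Take 2.27 servings of tofu: spends $2.61, +7.7 mg iron (running total 9.7 mg).
Filling greedily by iron-per-dollar is optimal for one linear limit, giving 9.7 mg.

9.7 mg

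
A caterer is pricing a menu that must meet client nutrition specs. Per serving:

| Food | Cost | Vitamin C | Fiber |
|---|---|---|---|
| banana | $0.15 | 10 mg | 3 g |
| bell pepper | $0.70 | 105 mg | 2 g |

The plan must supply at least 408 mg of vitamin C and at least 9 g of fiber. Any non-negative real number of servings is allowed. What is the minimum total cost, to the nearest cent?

The cheapest plan sits at a corner of the feasible region — with two constraints it uses at most two foods.
banana only: max(408/10, 9/3) = 40.8 servings → $6.12.
bell pepper only: max(408/105, 9/2) = 4.5 servings → $3.15.
banana + bell pepper with both tight: 0.4373 servings and 3.844 servings → $2.76.
So the least-cost plan costs $2.76.

$2.76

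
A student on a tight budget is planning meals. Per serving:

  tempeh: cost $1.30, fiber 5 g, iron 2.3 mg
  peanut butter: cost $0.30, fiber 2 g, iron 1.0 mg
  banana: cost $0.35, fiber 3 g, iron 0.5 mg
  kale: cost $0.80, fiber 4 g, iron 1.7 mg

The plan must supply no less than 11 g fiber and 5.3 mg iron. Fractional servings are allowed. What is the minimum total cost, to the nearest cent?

$1.63

Two binding constraints pin down two serving amounts, so the optimal mix uses at most two foods. The candidates are each food alone (scaled to the tighter of fiber/iron) and each pair with both constraints tight.
tempeh only: max(11/5, 5.3/2.3) = 2.304 servings → $3.00.
peanut butter only: max(11/2, 5.3/1.0) = 5.5 servings → $1.65.
banana only: max(11/3, 5.3/0.5) = 10.6 servings → $3.71.
kale only: max(11/4, 5.3/1.7) = 3.118 servings → $2.49.
tempeh + peanut butter with both tight: 1 serving and 3 servings → $2.20.
tempeh + banana: intersection lies outside the first quadrant.
tempeh + kale: the both-tight solution has a negative serving — not a feasible corner.
peanut butter + banana with both tight: 5.2 servings and 0.2 servings → $1.63.
peanut butter + kale with both tight: 4.167 servings and 0.6667 servings → $1.78.
banana + kale: the both-tight solution has a negative serving — not a feasible corner.
So the least-cost plan costs $1.63.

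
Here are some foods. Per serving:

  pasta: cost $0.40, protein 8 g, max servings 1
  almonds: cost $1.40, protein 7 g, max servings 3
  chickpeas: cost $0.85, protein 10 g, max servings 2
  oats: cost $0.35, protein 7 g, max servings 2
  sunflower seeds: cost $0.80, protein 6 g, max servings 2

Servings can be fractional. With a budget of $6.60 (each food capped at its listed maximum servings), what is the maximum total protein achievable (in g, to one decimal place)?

65.0 g

Protein per dollar: pasta 20, oats 20, chickpeas 11.76, sunflower seeds 7.5, almonds 5.
Take 1 serving of pasta: spends $0.40, +8.0 g protein (running total 8.0 g).
Take 2 servings of oats: spends $0.70, +14.0 g protein (running total 22.0 g).
Take 2 servings of chickpeas: spends $1.70, +20.0 g protein (running total 42.0 g).
Take 2 servings of sunflower seeds: spends $1.60, +12.0 g protein (running total 54.0 g).
Take 1.571 servings of almonds: spends $2.20, +11.0 g protein (running total 65.0 g).
Filling greedily by protein-per-dollar is optimal for one linear limit, giving 65.0 g.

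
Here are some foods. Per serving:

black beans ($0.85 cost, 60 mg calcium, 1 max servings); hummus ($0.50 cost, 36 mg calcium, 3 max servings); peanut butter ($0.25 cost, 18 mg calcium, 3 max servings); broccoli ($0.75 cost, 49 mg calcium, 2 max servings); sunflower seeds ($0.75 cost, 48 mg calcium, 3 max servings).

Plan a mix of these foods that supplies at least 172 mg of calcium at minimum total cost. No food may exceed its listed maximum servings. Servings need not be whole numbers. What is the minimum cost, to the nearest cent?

$2.39

Cost per mg of calcium: hummus $0.0139, peanut butter $0.0139, black beans $0.0142, broccoli $0.0153, sunflower seeds $0.0156.
Take 3 servings of hummus: +108.0 mg calcium for $1.50 (total $1.50, still need 64.0 mg).
Take 3 servings of peanut butter: +54.0 mg calcium for $0.75 (total $2.25, still need 10.0 mg).
Take 0.1667 servings of black beans: +10.0 mg calcium for $0.14 (total $2.39, still need 0.0 mg).
Filling from the cheapest source first is optimal under one linear minimum: $2.39.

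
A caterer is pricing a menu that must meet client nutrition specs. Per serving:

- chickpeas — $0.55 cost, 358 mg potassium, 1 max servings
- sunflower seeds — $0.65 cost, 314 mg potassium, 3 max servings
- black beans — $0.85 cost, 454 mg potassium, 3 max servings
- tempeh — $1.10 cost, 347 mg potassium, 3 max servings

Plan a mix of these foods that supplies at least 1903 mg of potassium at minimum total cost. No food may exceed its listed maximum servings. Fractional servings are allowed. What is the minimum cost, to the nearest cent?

$3.48

Cost per mg of potassium: chickpeas $0.0015, black beans $0.0019, sunflower seeds $0.0021, tempeh $0.0032.
Take 1 serving of chickpeas: +358.0 mg potassium for $0.55 (total $0.55, still need 1545.0 mg).
Take 3 servings of black beans: +1362.0 mg potassium for $2.55 (total $3.10, still need 183.0 mg).
Take 0.5828 servings of sunflower seeds: +183.0 mg potassium for $0.38 (total $3.48, still need 0.0 mg).
Filling from the cheapest source first is optimal under one linear minimum: $3.48.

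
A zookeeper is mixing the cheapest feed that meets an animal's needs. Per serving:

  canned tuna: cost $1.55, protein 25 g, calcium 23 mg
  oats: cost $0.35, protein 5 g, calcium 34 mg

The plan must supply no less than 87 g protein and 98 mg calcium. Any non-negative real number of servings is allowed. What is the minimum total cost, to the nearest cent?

$5.42

For a min-cost LP with two ≥-constraints, a basic feasible solution has at most two positive variables.
canned tuna only: max(87/25, 98/23) = 4.261 servings → $6.60.
oats only: max(87/5, 98/34) = 17.4 servings → $6.09.
canned tuna + oats with both tight: 3.358 servings and 0.6109 servings → $5.42.
Cheapest feasible corner: $5.42.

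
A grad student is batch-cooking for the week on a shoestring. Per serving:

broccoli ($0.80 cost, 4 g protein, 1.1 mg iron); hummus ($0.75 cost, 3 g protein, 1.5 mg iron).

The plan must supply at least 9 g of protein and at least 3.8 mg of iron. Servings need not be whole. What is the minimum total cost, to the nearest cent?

$2.09

broccoli only: max(9/4, 3.8/1.1) = 3.455 servings → $2.76.
hummus only: max(9/3, 3.8/1.5) = 3 servings → $2.25.
broccoli + hummus with both tight: 0.7778 servings and 1.963 servings → $2.09.
The minimum over all feasible corners is $2.09.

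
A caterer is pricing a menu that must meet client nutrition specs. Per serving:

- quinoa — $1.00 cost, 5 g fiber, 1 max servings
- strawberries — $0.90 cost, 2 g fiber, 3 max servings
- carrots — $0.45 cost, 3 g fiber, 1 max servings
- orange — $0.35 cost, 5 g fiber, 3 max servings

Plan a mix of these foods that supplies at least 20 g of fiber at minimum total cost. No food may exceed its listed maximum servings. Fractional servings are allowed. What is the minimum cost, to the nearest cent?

Cost per g of fiber: orange $0.0700, carrots $0.1500, quinoa $0.2000, strawberries $0.4500.
Take 3 servings of orange: +15.0 g fiber for $1.05 (total $1.05, still need 5.0 g).
Take 1 serving of carrots: +3.0 g fiber for $0.45 (total $1.50, still need 2.0 g).
Take 0.4 servings of quinoa: +2.0 g fiber for $0.40 (total $1.90, still need 0.0 g).
Greedy by cheapest-per-g is optimal for a single linear constraint, so the minimum cost is $1.90.

$1.90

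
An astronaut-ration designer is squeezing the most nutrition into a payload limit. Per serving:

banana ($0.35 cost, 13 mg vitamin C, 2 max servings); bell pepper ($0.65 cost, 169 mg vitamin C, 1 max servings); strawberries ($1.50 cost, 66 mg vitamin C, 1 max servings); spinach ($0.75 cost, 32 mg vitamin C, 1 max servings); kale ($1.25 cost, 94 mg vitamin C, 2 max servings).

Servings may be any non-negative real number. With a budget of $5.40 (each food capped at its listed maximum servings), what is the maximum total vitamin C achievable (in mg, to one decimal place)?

Vitamin C per dollar: bell pepper 260, kale 75.2, strawberries 44, spinach 42.67, banana 37.14.
Take 1 serving of bell pepper: spends $0.65, +169.0 mg vitamin C (running total 169.0 mg).
Take 2 servings of kale: spends $2.50, +188.0 mg vitamin C (running total 357.0 mg).
Take 1 serving of strawberries: spends $1.50, +66.0 mg vitamin C (running total 423.0 mg).
Take 1 serving of spinach: spends $0.75, +32.0 mg vitamin C (running total 455.0 mg).
Filling greedily by vitamin C-per-dollar is optimal for one linear limit, giving 455.0 mg.

455.0 mg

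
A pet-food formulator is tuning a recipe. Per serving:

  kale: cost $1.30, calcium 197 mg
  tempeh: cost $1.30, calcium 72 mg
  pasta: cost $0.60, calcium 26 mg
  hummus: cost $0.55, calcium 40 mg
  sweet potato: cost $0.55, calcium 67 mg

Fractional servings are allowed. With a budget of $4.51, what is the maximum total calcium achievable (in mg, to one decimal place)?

Calcium per dollar: kale 151.5, sweet potato 121.8, hummus 72.73, tempeh 55.38, pasta 43.33.
With no serving limits, spend the whole cost allowance on kale: $4.51 / $1.30 × 197 mg = 683.4 mg.

683.4 mg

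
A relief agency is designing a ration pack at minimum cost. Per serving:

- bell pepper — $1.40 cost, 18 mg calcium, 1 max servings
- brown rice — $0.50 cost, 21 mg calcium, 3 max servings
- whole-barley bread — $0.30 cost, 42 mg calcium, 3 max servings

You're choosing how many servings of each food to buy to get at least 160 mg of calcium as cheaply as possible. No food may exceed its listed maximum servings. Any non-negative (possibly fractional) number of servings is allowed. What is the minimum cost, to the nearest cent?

$1.71

Cost per mg of calcium: whole-barley bread $0.0071, brown rice $0.0238, bell pepper $0.0778.
Take 3 servings of whole-barley bread: +126.0 mg calcium for $0.90 (total $0.90, still need 34.0 mg).
Take 1.619 servings of brown rice: +34.0 mg calcium for $0.81 (total $1.71, still need 0.0 mg).
Greedy by cheapest-per-mg is optimal for a single linear constraint, so the minimum cost is $1.71.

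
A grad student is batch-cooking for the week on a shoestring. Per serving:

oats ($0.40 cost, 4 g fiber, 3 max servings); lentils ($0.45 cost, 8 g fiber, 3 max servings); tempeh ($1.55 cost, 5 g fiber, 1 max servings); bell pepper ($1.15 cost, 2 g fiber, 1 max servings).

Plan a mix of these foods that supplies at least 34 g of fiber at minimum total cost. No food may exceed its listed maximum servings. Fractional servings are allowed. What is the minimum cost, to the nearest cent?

$2.35

Cost per g of fiber: lentils $0.0563, oats $0.1000, tempeh $0.3100, bell pepper $0.5750.
Take 3 servings of lentils: +24.0 g fiber for $1.35 (total $1.35, still need 10.0 g).
Take 2.5 servings of oats: +10.0 g fiber for $1.00 (total $2.35, still need 0.0 g).
Filling from the cheapest source first is optimal under one linear minimum: $2.35.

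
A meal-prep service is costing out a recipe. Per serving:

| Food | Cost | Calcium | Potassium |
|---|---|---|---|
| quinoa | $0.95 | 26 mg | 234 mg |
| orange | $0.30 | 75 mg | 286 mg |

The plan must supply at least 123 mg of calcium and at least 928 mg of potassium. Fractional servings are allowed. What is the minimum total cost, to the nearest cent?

quinoa only: max(123/26, 928/234) = 4.731 servings → $4.49.
orange only: max(123/75, 928/286) = 3.245 servings → $0.97.
quinoa + orange with both tight: 3.403 servings and 0.4602 servings → $3.37.
Cheapest feasible corner: $0.97.

$0.97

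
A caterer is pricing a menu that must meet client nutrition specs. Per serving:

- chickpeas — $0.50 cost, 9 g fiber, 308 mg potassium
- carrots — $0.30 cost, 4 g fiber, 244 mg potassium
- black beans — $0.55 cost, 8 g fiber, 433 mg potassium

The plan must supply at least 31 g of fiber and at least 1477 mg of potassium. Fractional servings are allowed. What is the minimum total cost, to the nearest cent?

$2.00

chickpeas only: max(31/9, 1477/308) = 4.795 servings → $2.40.
carrots only: max(31/4, 1477/244) = 7.75 servings → $2.33.
black beans only: max(31/8, 1477/433) = 3.875 servings → $2.13.
chickpeas + carrots with both tight: 1.718 servings and 3.885 servings → $2.02.
chickpeas + black beans with both tight: 1.121 servings and 2.613 servings → $2.00.
carrots + black beans: the both-tight solution has a negative serving — not a feasible corner.
The minimum over all feasible corners is $2.00.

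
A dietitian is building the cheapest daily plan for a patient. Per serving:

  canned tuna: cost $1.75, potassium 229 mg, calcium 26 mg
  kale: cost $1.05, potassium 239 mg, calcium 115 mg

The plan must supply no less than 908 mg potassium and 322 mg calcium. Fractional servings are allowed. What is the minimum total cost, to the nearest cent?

$3.99

The cheapest plan sits at a corner of the feasible region — with two constraints it uses at most two foods.
canned tuna only: max(908/229, 322/26) = 12.38 servings → $21.67.
kale only: max(908/239, 322/115) = 3.799 servings → $3.99.
canned tuna + kale with both tight: 1.365 servings and 2.491 servings → $5.00.
Cheapest feasible corner: $3.99.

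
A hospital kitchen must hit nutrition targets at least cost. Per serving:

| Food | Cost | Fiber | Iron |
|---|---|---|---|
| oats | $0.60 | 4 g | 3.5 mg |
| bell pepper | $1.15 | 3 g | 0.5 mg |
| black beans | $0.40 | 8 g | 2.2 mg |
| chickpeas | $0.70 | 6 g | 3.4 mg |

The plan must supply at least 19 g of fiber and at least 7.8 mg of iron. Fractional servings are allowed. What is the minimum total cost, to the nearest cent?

Check every corner: each single food scaled to meet both minima, and each pair solved so both constraints bind.
oats only: max(19/4, 7.8/3.5) = 4.75 servings → $2.85.
bell pepper only: max(19/3, 7.8/0.5) = 15.6 servings → $17.94.
black beans only: max(19/8, 7.8/2.2) = 3.545 servings → $1.42.
chickpeas only: max(19/6, 7.8/3.4) = 3.167 servings → $2.22.
oats + bell pepper with both tight: 1.635 servings and 4.153 servings → $5.76.
oats + black beans with both tight: 1.073 servings and 1.839 servings → $1.38.
oats + chickpeas with both targets exact would need a negative amount; discard.
bell pepper + black beans with both targets exact would need a negative amount; discard.
bell pepper + chickpeas with both tight: 2.472 servings and 1.931 servings → $4.19.
black beans + chickpeas with both tight: 1.271 servings and 1.471 servings → $1.54.
So the least-cost plan costs $1.38.

$1.38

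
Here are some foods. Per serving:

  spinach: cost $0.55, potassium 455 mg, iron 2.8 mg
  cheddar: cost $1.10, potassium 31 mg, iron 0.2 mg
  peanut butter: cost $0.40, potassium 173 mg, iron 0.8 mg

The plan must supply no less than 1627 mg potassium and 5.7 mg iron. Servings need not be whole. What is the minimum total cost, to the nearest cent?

$1.97

Two binding constraints pin down two serving amounts, so the optimal mix uses at most two foods. The candidates are each food alone (scaled to the tighter of potassium/iron) and each pair with both constraints tight.
spinach only: max(1627/455, 5.7/2.8) = 3.576 servings → $1.97.
cheddar only: max(1627/31, 5.7/0.2) = 52.48 servings → $57.73.
peanut butter only: max(1627/173, 5.7/0.8) = 9.405 servings → $3.76.
spinach + cheddar with both targets exact would need a negative amount; discard.
spinach + peanut butter with both targets exact would need a negative amount; discard.
cheddar + peanut butter: intersection lies outside the first quadrant.
So the least-cost plan costs $1.97.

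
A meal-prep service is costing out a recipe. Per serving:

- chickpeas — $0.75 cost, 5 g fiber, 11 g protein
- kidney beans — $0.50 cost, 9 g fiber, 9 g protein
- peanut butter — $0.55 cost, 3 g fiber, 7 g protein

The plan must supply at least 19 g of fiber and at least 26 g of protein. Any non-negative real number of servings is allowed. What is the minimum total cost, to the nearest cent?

With two linear requirements the optimum uses one or two foods; enumerate the corners.
chickpeas only: max(19/5, 26/11) = 3.8 servings → $2.85.
kidney beans only: max(19/9, 26/9) = 2.889 servings → $1.44.
peanut butter only: max(19/3, 26/7) = 6.333 servings → $3.48.
chickpeas + kidney beans with both tight: 1.167 servings and 1.463 servings → $1.61.
chickpeas + peanut butter: intersection lies outside the first quadrant.
kidney beans + peanut butter with both tight: 1.528 servings and 1.75 servings → $1.73.
Cheapest feasible corner: $1.44.

$1.44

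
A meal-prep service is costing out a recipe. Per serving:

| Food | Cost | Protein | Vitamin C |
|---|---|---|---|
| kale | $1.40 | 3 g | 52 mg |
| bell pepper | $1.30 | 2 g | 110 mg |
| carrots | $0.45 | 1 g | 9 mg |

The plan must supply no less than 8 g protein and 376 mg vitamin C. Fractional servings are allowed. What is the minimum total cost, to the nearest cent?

With two linear requirements the optimum uses one or two foods; enumerate the corners.
kale only: max(8/3, 376/52) = 7.231 servings → $10.12.
bell pepper only: max(8/2, 376/110) = 4 servings → $5.20.
carrots only: max(8/1, 376/9) = 41.78 servings → $18.80.
kale + bell pepper with both tight: 0.5664 servings and 3.15 servings → $4.89.
kale + carrots: the both-tight solution has a negative serving — not a feasible corner.
bell pepper + carrots with both tight: 3.304 servings and 1.391 servings → $4.92.
So the least-cost plan costs $4.89.

$4.89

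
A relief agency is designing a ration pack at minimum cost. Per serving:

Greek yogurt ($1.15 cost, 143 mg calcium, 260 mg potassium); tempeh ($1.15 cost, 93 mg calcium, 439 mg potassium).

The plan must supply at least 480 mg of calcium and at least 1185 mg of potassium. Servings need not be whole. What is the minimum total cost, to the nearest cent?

This is a tiny linear program; its minimum lies at a vertex of the feasible set. List the vertices and price them.
Greek yogurt only: max(480/143, 1185/260) = 4.558 servings → $5.24.
tempeh only: max(480/93, 1185/439) = 5.161 servings → $5.94.
Greek yogurt + tempeh with both tight: 2.604 servings and 1.157 servings → $4.33.
The minimum over all feasible corners is $4.33.

$4.33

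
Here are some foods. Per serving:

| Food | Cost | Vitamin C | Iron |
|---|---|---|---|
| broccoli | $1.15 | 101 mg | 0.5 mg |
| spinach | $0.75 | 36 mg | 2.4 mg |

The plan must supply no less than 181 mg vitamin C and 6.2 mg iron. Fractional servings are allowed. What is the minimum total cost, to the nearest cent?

The cheapest plan sits at a corner of the feasible region — with two constraints it uses at most two foods.
broccoli only: max(181/101, 6.2/0.5) = 12.4 servings → $14.26.
spinach only: max(181/36, 6.2/2.4) = 5.028 servings → $3.77.
broccoli + spinach with both tight: 0.9412 servings and 2.387 servings → $2.87.
Cheapest feasible corner: $2.87.

$2.87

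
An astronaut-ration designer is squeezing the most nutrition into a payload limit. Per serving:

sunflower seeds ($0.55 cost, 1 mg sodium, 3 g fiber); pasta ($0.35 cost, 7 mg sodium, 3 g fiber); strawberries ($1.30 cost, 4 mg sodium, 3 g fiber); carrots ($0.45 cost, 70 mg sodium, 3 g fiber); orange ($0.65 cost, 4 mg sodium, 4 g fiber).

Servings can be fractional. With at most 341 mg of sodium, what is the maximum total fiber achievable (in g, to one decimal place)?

1023.0 g

Fiber per mg sodium: sunflower seeds 3, orange 1, strawberries 0.75, pasta 0.4286, carrots 0.04286.
With no serving limits, spend the whole sodium allowance on sunflower seeds: 341 mg / 1 mg × 3 g = 1023.0 g.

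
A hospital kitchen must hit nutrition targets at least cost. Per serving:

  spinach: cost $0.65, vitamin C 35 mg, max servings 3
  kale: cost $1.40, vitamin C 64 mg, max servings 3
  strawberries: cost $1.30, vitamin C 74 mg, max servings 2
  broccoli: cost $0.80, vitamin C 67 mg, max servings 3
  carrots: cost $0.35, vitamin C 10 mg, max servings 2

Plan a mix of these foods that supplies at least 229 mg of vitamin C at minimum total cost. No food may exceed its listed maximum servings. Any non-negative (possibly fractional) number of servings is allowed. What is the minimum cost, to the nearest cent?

$2.89

Cost per mg of vitamin C: broccoli $0.0119, strawberries $0.0176, spinach $0.0186, kale $0.0219, carrots $0.0350.
Take 3 servings of broccoli: +201.0 mg vitamin C for $2.40 (total $2.40, still need 28.0 mg).
Take 0.3784 servings of strawberries: +28.0 mg vitamin C for $0.49 (total $2.89, still need 0.0 mg).
Filling from the cheapest source first is optimal under one linear minimum: $2.89.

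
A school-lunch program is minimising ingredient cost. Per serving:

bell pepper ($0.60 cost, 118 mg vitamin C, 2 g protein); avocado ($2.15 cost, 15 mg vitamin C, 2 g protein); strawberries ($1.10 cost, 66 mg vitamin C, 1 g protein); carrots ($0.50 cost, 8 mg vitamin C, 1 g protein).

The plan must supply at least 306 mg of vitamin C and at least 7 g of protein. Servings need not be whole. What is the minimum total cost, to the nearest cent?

With two linear requirements the optimum uses one or two foods; enumerate the corners.
bell pepper only: max(306/118, 7/2) = 3.5 servings → $2.10.
avocado only: max(306/15, 7/2) = 20.4 servings → $43.86.
strawberries only: max(306/66, 7/1) = 7 servings → $7.70.
carrots only: max(306/8, 7/1) = 38.25 servings → $19.12.
bell pepper + avocado with both tight: 2.461 servings and 1.039 servings → $3.71.
bell pepper + strawberries: intersection lies outside the first quadrant.
bell pepper + carrots with both tight: 2.451 servings and 2.098 servings → $2.52.
avocado + strawberries with both tight: 1.333 servings and 4.333 servings → $7.63.
avocado + carrots: intersection lies outside the first quadrant.
strawberries + carrots with both tight: 4.31 servings and 2.69 servings → $6.09.
Cheapest feasible corner: $2.10.

$2.10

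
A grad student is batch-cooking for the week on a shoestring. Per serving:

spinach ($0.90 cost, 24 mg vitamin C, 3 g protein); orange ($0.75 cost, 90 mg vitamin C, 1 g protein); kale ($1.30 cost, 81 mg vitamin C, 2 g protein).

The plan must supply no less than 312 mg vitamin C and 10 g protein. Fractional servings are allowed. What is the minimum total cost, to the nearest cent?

For a min-cost LP with two ≥-constraints, a basic feasible solution has at most two positive variables.
spinach only: max(312/24, 10/3) = 13 servings → $11.70.
orange only: max(312/90, 10/1) = 10 servings → $7.50.
kale only: max(312/81, 10/2) = 5 servings → $6.50.
spinach + orange with both tight: 2.39 servings and 2.829 servings → $4.27.
spinach + kale with both tight: 0.9538 servings and 3.569 servings → $5.50.
orange + kale: the both-tight solution has a negative serving — not a feasible corner.
The minimum over all feasible corners is $4.27.

$4.27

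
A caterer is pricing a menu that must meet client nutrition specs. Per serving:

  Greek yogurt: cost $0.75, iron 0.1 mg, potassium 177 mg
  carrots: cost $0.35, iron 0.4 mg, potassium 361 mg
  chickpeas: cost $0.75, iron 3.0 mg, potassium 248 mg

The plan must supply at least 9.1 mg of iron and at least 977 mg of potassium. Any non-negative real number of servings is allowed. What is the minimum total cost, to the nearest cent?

$2.45

Compare the cost at each extreme point of the feasible region.
Greek yogurt only: max(9.1/0.1, 977/177) = 91 servings → $68.25.
carrots only: max(9.1/0.4, 977/361) = 22.75 servings → $7.96.
chickpeas only: max(9.1/3.0, 977/248) = 3.94 servings → $2.95.
Greek yogurt + carrots: the both-tight solution has a negative serving — not a feasible corner.
Greek yogurt + chickpeas with both tight: 1.332 servings and 2.989 servings → $3.24.
carrots + chickpeas with both tight: 0.6853 servings and 2.942 servings → $2.45.
Cheapest feasible corner: $2.45.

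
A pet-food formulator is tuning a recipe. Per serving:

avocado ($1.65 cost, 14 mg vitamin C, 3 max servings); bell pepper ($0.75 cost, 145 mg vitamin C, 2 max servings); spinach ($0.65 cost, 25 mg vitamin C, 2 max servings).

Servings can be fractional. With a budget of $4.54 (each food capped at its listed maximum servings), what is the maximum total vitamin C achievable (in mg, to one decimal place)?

354.8 mg

Vitamin C per dollar: bell pepper 193.3, spinach 38.46, avocado 8.485.
Take 2 servings of bell pepper: spends $1.50, +290.0 mg vitamin C (running total 290.0 mg).
Take 2 servings of spinach: spends $1.30, +50.0 mg vitamin C (running total 340.0 mg).
Take 1.055 servings of avocado: spends $1.74, +14.8 mg vitamin C (running total 354.8 mg).
Greedy by best ratio exhausts the cost allowance optimally: 354.8 mg.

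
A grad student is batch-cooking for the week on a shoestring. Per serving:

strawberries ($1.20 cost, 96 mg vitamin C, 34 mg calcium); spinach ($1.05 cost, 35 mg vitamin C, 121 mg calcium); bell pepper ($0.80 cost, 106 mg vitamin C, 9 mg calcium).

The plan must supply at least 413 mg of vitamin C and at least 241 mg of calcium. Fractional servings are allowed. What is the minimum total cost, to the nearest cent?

The cheapest plan sits at a corner of the feasible region — with two constraints it uses at most two foods.
strawberries only: max(413/96, 241/34) = 7.088 servings → $8.51.
spinach only: max(413/35, 241/121) = 11.8 servings → $12.39.
bell pepper only: max(413/106, 241/9) = 26.78 servings → $21.42.
strawberries + spinach with both tight: 3.984 servings and 0.8722 servings → $5.70.
strawberries + bell pepper: the both-tight solution has a negative serving — not a feasible corner.
spinach + bell pepper with both tight: 1.745 servings and 3.32 servings → $4.49.
The minimum over all feasible corners is $4.49.

$4.49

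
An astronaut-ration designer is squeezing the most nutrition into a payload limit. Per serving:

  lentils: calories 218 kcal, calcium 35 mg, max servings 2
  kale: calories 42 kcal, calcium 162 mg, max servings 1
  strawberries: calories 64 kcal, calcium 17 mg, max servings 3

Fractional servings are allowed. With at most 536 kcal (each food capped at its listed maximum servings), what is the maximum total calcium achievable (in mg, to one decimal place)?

Calcium per kcal: kale 3.857, strawberries 0.2656, lentils 0.1606.
Take 1 serving of kale: uses 42 kcal, +162.0 mg calcium (running total 162.0 mg).
Take 3 servings of strawberries: uses 192 kcal, +51.0 mg calcium (running total 213.0 mg).
Take 1.385 servings of lentils: uses 302 kcal, +48.5 mg calcium (running total 261.5 mg).
Filling greedily by calcium-per-kcal is optimal for one linear limit, giving 261.5 mg.

261.5 mg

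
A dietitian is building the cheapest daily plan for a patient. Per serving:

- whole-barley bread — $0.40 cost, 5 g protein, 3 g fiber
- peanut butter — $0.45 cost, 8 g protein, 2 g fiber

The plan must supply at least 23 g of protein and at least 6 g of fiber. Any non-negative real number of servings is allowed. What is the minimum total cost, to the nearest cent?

At the optimum either one food covers both requirements or two foods hit both targets exactly; no other combination can be cheaper.
whole-barley bread only: max(23/5, 6/3) = 4.6 servings → $1.84.
peanut butter only: max(23/8, 6/2) = 3 servings → $1.35.
whole-barley bread + peanut butter with both tight: 0.1429 servings and 2.786 servings → $1.31.
Cheapest feasible corner: $1.31.

$1.31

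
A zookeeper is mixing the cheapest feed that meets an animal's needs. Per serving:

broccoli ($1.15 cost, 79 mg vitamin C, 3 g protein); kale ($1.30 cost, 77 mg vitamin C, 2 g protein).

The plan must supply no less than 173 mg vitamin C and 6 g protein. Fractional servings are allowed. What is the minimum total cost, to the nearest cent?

$2.52

Check every corner: each single food scaled to meet both minima, and each pair solved so both constraints bind.
broccoli only: max(173/79, 6/3) = 2.19 servings → $2.52.
kale only: max(173/77, 6/2) = 3 servings → $3.90.
broccoli + kale with both tight: 1.589 servings and 0.6164 servings → $2.63.
The minimum over all feasible corners is $2.52.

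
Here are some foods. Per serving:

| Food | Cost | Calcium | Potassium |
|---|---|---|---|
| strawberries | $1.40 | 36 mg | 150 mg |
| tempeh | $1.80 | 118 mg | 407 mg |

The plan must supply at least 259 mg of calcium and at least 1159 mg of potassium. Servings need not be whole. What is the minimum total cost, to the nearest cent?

Minimising a linear cost over {calcium ≥ 259, potassium ≥ 1159, servings ≥ 0} — the optimum is at a vertex, using one or two foods.
strawberries only: max(259/36, 1159/150) = 7.727 servings → $10.82.
tempeh only: max(259/118, 1159/407) = 2.848 servings → $5.13.
strawberries + tempeh: the both-tight solution has a negative serving — not a feasible corner.
Cheapest feasible corner: $5.13.

$5.13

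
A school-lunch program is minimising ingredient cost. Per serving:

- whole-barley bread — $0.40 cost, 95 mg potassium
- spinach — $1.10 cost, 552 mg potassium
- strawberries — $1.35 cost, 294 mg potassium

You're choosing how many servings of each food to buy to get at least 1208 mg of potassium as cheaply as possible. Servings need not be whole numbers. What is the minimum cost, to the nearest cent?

Cost per mg of potassium: spinach $0.0020, whole-barley bread $0.0042, strawberries $0.0046.
With no serving limits, use only spinach: 1208 mg / 552 mg = 2.188 servings × $1.10 = $2.41.

$2.41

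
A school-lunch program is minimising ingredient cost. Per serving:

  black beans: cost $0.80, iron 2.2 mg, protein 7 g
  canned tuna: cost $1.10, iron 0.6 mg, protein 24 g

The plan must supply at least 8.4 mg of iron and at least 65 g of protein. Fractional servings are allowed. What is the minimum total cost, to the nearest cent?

This is a tiny linear program; its minimum lies at a vertex of the feasible set. List the vertices and price them.
black beans only: max(8.4/2.2, 65/7) = 9.286 servings → $7.43.
canned tuna only: max(8.4/0.6, 65/24) = 14 servings → $15.40.
black beans + canned tuna with both tight: 3.346 servings and 1.733 servings → $4.58.
The minimum over all feasible corners is $4.58.

$4.58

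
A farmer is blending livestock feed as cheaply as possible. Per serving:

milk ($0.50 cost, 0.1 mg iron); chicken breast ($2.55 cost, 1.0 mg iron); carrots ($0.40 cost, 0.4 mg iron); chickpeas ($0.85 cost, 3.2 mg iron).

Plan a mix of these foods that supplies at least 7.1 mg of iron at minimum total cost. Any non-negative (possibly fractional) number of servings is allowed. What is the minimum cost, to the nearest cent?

$1.89

Cost per mg of iron: chickpeas $0.2656, carrots $1.0000, chicken breast $2.5500, milk $5.0000.
With no serving limits, use only chickpeas: 7.1 mg / 3.2 mg = 2.219 servings × $0.85 = $1.89.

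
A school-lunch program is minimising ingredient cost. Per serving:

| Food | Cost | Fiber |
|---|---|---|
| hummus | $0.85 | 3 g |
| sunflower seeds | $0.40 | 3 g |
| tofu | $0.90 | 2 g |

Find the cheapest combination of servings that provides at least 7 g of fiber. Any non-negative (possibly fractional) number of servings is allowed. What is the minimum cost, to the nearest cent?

$0.93

Cost per g of fiber: sunflower seeds $0.1333, hummus $0.2833, tofu $0.4500.
With no serving limits, use only sunflower seeds: 7 g / 3 g = 2.333 servings × $0.40 = $0.93.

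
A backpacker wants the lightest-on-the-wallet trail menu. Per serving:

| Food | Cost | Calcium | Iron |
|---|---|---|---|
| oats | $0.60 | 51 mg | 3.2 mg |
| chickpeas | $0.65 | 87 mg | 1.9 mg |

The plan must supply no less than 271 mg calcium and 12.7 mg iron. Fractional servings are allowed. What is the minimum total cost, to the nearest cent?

Minimising a linear cost over {calcium ≥ 271, iron ≥ 12.7, servings ≥ 0} — the optimum is at a vertex, using one or two foods.
oats only: max(271/51, 12.7/3.2) = 5.314 servings → $3.19.
chickpeas only: max(271/87, 12.7/1.9) = 6.684 servings → $4.34.
oats + chickpeas with both tight: 3.251 servings and 1.209 servings → $2.74.
So the least-cost plan costs $2.74.

$2.74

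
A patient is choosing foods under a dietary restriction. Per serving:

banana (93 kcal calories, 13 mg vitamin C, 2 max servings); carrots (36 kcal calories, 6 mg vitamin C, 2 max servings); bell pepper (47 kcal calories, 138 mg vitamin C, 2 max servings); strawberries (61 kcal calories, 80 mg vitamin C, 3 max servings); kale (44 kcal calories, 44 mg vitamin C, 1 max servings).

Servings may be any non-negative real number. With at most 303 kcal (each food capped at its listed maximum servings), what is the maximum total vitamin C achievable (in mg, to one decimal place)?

Vitamin C per kcal: bell pepper 2.936, strawberries 1.311, kale 1, carrots 0.1667, banana 0.1398.
Take 2 servings of bell pepper: uses 94 kcal, +276.0 mg vitamin C (running total 276.0 mg).
Take 3 servings of strawberries: uses 183 kcal, +240.0 mg vitamin C (running total 516.0 mg).
Take 0.5909 servings of kale: uses 26 kcal, +26.0 mg vitamin C (running total 542.0 mg).
Filling greedily by vitamin C-per-kcal is optimal for one linear limit, giving 542.0 mg.

542.0 mg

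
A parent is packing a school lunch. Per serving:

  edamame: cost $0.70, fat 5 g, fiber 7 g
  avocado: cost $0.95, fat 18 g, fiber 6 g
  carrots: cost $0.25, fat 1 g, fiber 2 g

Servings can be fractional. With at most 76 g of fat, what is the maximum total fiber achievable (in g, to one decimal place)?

152.0 g

Fiber per g fat: carrots 2, edamame 1.4, avocado 0.3333.
With no serving limits, spend the whole fat allowance on carrots: 76 g / 1 g × 2 g = 152.0 g.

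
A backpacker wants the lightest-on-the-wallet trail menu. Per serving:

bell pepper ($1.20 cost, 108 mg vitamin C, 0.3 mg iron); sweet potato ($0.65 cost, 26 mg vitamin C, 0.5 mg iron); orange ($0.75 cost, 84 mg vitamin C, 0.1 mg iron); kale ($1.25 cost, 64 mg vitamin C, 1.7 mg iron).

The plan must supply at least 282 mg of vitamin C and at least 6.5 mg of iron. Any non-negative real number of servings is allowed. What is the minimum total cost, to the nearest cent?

Compare the cost at each extreme point of the feasible region.
bell pepper only: max(282/108, 6.5/0.3) = 21.67 servings → $26.00.
sweet potato only: max(282/26, 6.5/0.5) = 13 servings → $8.45.
orange only: max(282/84, 6.5/0.1) = 65 servings → $48.75.
kale only: max(282/64, 6.5/1.7) = 4.406 servings → $5.51.
bell pepper + sweet potato with both targets exact would need a negative amount; discard.
bell pepper + orange: intersection lies outside the first quadrant.
bell pepper + kale with both tight: 0.3856 servings and 3.755 servings → $5.16.
sweet potato + orange: intersection lies outside the first quadrant.
sweet potato + kale with both tight: 5.197 servings and 2.295 servings → $6.25.
orange + kale with both tight: 0.4648 servings and 3.796 servings → $5.09.
Cheapest feasible corner: $5.09.

$5.09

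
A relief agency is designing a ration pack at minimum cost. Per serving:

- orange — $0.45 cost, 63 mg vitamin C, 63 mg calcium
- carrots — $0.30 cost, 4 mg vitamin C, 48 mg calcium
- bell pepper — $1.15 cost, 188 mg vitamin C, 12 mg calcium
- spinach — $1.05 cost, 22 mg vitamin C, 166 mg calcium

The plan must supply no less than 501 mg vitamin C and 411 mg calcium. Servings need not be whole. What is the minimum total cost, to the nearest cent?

Check every corner: each single food scaled to meet both minima, and each pair solved so both constraints bind.
orange only: max(501/63, 411/63) = 7.952 servings → $3.58.
carrots only: max(501/4, 411/48) = 125.2 servings → $37.58.
bell pepper only: max(501/188, 411/12) = 34.25 servings → $39.39.
spinach only: max(501/22, 411/166) = 22.77 servings → $23.91.
orange + carrots with both targets exact would need a negative amount; discard.
orange + bell pepper with both tight: 6.426 servings and 0.5114 servings → $3.48.
orange + spinach: the both-tight solution has a negative serving — not a feasible corner.
carrots + bell pepper with both tight: 7.939 servings and 2.496 servings → $5.25.
carrots + spinach: intersection lies outside the first quadrant.
bell pepper + spinach with both tight: 2.395 servings and 2.303 servings → $5.17.
The minimum over all feasible corners is $3.48.

$3.48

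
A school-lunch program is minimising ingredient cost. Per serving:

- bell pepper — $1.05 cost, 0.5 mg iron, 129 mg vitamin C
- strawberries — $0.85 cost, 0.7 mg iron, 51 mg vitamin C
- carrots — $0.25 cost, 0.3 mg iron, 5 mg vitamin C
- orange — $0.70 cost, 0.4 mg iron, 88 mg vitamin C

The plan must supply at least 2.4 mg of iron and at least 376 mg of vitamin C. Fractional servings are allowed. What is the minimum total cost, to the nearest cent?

bell pepper only: max(2.4/0.5, 376/129) = 4.8 servings → $5.04.
strawberries only: max(2.4/0.7, 376/51) = 7.373 servings → $6.27.
carrots only: max(2.4/0.3, 376/5) = 75.2 servings → $18.80.
orange only: max(2.4/0.4, 376/88) = 6 servings → $4.20.
bell pepper + strawberries with both tight: 2.173 servings and 1.877 servings → $3.88.
bell pepper + carrots with both tight: 2.785 servings and 3.359 servings → $3.76.
bell pepper + orange with both targets exact would need a negative amount; discard.
strawberries + carrots with both targets exact would need a negative amount; discard.
strawberries + orange with both tight: 1.476 servings and 3.417 servings → $3.65.
carrots + orange with both tight: 2.492 servings and 4.131 servings → $3.51.
Cheapest feasible corner: $3.51.

$3.51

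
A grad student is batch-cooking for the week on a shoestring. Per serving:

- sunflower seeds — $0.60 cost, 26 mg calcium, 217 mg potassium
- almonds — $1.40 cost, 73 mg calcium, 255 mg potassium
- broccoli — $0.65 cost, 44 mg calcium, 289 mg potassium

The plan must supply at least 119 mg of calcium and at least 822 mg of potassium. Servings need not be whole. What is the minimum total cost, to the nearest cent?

The cheapest plan sits at a corner of the feasible region — with two constraints it uses at most two foods.
sunflower seeds only: max(119/26, 822/217) = 4.577 servings → $2.75.
almonds only: max(119/73, 822/255) = 3.224 servings → $4.51.
broccoli only: max(119/44, 822/289) = 2.844 servings → $1.85.
sunflower seeds + almonds with both tight: 3.22 servings and 0.4832 servings → $2.61.
sunflower seeds + broccoli with both tight: 0.8736 servings and 2.188 servings → $1.95.
almonds + broccoli: intersection lies outside the first quadrant.
The minimum over all feasible corners is $1.85.

$1.85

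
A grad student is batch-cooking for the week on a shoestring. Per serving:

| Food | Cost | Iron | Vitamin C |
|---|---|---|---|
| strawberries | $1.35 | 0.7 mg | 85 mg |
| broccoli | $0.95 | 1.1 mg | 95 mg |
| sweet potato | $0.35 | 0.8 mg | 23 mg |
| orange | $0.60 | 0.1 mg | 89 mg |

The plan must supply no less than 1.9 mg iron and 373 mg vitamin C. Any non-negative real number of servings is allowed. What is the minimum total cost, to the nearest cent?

Minimising a linear cost over {iron ≥ 1.9, vitamin C ≥ 373, servings ≥ 0} — the optimum is at a vertex, using one or two foods.
strawberries only: max(1.9/0.7, 373/85) = 4.388 servings → $5.92.
broccoli only: max(1.9/1.1, 373/95) = 3.926 servings → $3.73.
sweet potato only: max(1.9/0.8, 373/23) = 16.22 servings → $5.68.
orange only: max(1.9/0.1, 373/89) = 19 servings → $11.40.
strawberries + broccoli with both targets exact would need a negative amount; discard.
strawberries + sweet potato: the both-tight solution has a negative serving — not a feasible corner.
strawberries + orange with both tight: 2.45 servings and 1.851 servings → $4.42.
broccoli + sweet potato with both targets exact would need a negative amount; discard.
broccoli + orange with both tight: 1.491 servings and 2.6 servings → $2.98.
sweet potato + orange with both tight: 1.913 servings and 3.697 servings → $2.89.
Cheapest feasible corner: $2.89.

$2.89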